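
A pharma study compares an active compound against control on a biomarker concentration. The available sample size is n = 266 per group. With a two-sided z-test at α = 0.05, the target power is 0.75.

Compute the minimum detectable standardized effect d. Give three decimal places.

Need Φ(δ − 1.960) = 0.75, so δ = 1.960 + 0.674 = 2.634.
(Lower-tail contribution to power is negligible for δ > 0.)
δ = d·√(n/2) ⇒ d = δ/√(n/2) = 2.634/√(266/2) = 0.2284.

d ≈ 0.228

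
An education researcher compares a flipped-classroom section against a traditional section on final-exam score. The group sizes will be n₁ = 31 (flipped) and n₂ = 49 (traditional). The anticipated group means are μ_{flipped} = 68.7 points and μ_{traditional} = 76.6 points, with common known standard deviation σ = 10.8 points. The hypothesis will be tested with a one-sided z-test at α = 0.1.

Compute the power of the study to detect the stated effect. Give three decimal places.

Power ≈ 0.972

Standardized effect: d = |μ_{flipped} − μ_{traditional}| / σ = |68.7 − 76.6| / 10.8 = 0.7315
Noncentrality parameter: λ = d / √(1/n₁ + 1/n₂) = 0.7315 / √(1/31 + 1/49) = 3.1874
One-sided α = 0.1 → critical value z_{0.1} = 1.282.
Power = P(Z > 1.282 − λ) = Φ(1.906) = 0.9717.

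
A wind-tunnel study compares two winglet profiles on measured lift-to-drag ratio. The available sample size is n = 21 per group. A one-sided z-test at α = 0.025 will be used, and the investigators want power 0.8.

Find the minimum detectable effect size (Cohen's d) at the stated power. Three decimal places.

Required noncentrality: δ = z_{0.025} + z_{0.20} = 1.960 + 0.842 = 2.802.
δ = d·√(n/2) ⇒ d = δ/√(n/2) = 2.802/√(21/2) = 0.8646.

d ≈ 0.865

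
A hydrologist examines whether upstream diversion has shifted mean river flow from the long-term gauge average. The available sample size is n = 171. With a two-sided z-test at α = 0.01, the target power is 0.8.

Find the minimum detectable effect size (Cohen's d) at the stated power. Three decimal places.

Need Φ(δ − 2.576) = 0.8, so δ = 2.576 + 0.842 = 3.417.
(The second rejection-region term Φ(−δ − z_{α/2}) is negligible and dropped.)
δ = d·√n ⇒ d = δ/√n = 3.417/√171 = 0.2613.

d ≈ 0.261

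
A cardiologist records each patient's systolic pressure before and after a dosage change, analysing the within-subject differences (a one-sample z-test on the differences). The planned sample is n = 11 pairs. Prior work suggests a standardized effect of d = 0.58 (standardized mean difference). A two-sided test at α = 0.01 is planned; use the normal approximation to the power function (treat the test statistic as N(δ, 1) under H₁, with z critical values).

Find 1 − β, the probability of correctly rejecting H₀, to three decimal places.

Power ≈ 0.257

Noncentrality parameter: δ = d·√n = 0.58 × √11 = 1.9236
Two-sided α = 0.01 → critical value z_{0.005} = 2.576.
Power = Φ(δ − 2.576) + Φ(−δ − 2.576) = Φ(-0.652) + Φ(-4.499) = 0.2571 + 0.0000 = 0.2571.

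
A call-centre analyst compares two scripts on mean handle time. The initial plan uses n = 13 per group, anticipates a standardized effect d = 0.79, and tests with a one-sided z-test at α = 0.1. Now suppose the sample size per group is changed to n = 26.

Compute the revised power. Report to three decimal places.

Power ≈ 0.941

With n = 26 per group: δ = d·√(n/2) = 0.79 × √(26/2) = 2.8484. Critical value z_{0.1} = 1.282.
Revised power = Φ(δ − 1.282) = Φ(1.567) = 0.9414.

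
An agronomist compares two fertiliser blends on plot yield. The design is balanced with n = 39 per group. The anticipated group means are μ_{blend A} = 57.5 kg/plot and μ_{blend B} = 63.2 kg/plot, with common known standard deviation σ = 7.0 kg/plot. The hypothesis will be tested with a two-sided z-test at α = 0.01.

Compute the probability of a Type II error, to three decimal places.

Standardized effect: d = |μ_{blend A} − μ_{blend B}| / σ = |57.5 − 63.2| / 7.0 = 0.8143
Noncentrality parameter: δ = d·√(n/2) = 0.8143 × √(39/2) = 3.5958
Critical value for a two-sided test at α = 0.01: z_{α/2} = 2.576.
Power = Φ(δ − 2.576) + Φ(−δ − 2.576) = Φ(1.020) + Φ(-6.172) = 0.8461 + 0.0000 = 0.8461.
Type II error: β = 1 − power = 1 − 0.8461 = 0.1539.

β ≈ 0.154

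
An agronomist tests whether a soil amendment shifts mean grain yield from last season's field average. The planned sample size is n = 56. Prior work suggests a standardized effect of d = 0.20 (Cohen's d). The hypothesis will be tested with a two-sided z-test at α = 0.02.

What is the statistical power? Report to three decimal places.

Noncentrality parameter: δ = d·√n = 0.20 × √56 = 1.4967
Two-sided α = 0.02 → critical value z_{0.01} = 2.326.
Power = Φ(δ − 2.326) + Φ(−δ − 2.326) = Φ(-0.830) + Φ(-3.823) = 0.2034 + 0.0001 = 0.2034.

Power ≈ 0.203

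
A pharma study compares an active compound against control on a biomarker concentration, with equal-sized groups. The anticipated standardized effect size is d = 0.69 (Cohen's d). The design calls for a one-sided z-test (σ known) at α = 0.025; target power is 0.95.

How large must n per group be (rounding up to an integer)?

Set Φ(δ − 1.960) = 0.95; then δ − 1.960 = Φ⁻¹(0.95) = 1.645, giving δ = 3.605.
δ = d·√(n/2) ⇒ n = 2(δ/d)² = 2 × (3.605 / 0.69)² = 54.59.
Rounding up, n = 55 per group.

n = 55 per group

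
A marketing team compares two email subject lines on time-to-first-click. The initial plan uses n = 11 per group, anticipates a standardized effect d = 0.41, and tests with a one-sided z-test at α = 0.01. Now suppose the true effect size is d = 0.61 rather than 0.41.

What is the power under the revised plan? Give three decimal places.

Power ≈ 0.185

With d = 0.61: δ = d·√(n/2) = 0.61 × √(11/2) = 1.4306. Critical value z_{0.01} = 2.326.
Revised power = Φ(δ − 2.326) = Φ(-0.896) = 0.1852.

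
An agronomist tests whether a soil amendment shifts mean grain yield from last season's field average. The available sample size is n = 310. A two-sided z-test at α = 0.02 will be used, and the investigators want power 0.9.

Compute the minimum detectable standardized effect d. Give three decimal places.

Required noncentrality: δ = z_{0.01} + z_{0.10} = 2.326 + 1.282 = 3.608.
(The second rejection-region term Φ(−δ − z_{α/2}) is negligible and dropped.)
δ = d·√n ⇒ d = δ/√n = 3.608/√310 = 0.2049.

d ≈ 0.205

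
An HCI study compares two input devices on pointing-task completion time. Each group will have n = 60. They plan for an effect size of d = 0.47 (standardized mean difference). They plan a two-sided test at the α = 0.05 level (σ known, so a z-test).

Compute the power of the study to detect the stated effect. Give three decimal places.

Noncentrality parameter: δ = d·√(n/2) = 0.47 × √(60/2) = 2.5743
Two-sided α = 0.05 → critical value z_{0.025} = 1.960.
Power = Φ(δ − 1.960) + Φ(−δ − 1.960) = Φ(0.614) + Φ(-4.534) = 0.7305 + 0.0000 = 0.7305.

Power ≈ 0.731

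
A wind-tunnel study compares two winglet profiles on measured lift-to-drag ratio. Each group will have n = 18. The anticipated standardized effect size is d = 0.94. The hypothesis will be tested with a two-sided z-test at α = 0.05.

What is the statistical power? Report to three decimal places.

Power ≈ 0.805

Noncentrality parameter: δ = d·√(n/2) = 0.94 × √(18/2) = 2.8200
Two-sided α = 0.05 → critical value z_{0.025} = 1.960.
Power = Φ(δ − 1.960) + Φ(−δ − 1.960) = Φ(0.860) + Φ(-4.780) = 0.8051 + 0.0000 = 0.8051.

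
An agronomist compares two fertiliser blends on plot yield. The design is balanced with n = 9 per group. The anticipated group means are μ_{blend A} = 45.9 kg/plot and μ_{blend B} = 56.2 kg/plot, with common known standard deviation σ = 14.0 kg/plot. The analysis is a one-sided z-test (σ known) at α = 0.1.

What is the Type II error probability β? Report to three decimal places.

Standardized effect: d = |μ_{blend A} − μ_{blend B}| / σ = |45.9 − 56.2| / 14.0 = 0.7357
Noncentrality parameter: δ = d·√(n/2) = 0.7357 × √(9/2) = 1.5607
One-sided α = 0.1 → critical value z_{0.1} = 1.282.
Power = Φ(δ − 1.282) = Φ(0.279) = 0.6099.
Type II error: β = 1 − power = 1 − 0.6099 = 0.3901.

β ≈ 0.390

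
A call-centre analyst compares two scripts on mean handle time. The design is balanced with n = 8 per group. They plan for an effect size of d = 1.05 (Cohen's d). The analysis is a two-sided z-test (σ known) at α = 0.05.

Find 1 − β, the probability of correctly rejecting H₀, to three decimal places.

Noncentrality parameter: δ = d·√(n/2) = 1.05 × √(8/2) = 2.1000
Two-sided α = 0.05 → critical value z_{0.025} = 1.960.
Power = Φ(δ − 1.960) + Φ(−δ − 1.960) = Φ(0.140) + Φ(-4.060) = 0.5557 + 0.0000 = 0.5557.

Power ≈ 0.556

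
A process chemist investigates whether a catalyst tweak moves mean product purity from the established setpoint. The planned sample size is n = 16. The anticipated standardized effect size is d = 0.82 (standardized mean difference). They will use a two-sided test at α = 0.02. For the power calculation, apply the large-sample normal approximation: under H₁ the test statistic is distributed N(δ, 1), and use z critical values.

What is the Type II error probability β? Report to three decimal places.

β ≈ 0.170

Noncentrality parameter: δ = d·√n = 0.82 × √16 = 3.2800
Two-sided α = 0.02 → critical value z_{0.01} = 2.326.
Power = Φ(δ − 2.326) + Φ(−δ − 2.326) = Φ(0.954) + Φ(-5.606) = 0.8299 + 0.0000 = 0.8299.
Type II error: β = 1 − power = 1 − 0.8299 = 0.1701.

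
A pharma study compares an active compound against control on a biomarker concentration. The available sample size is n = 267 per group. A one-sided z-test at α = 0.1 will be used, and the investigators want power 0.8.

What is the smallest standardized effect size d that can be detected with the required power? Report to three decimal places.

d ≈ 0.184

Need Φ(δ − 1.282) = 0.8, so δ = 1.282 + 0.842 = 2.123.
δ = d·√(n/2) ⇒ d = δ/√(n/2) = 2.123/√(267/2) = 0.1838.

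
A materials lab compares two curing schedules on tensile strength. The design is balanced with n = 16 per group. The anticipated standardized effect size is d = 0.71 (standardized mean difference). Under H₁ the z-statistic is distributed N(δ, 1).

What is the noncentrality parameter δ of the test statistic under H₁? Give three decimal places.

The noncentrality parameter scales effect size by the design's sample-size factor: δ = d·√(n/2) = 0.71 × √(16/2) = 2.0082

δ ≈ 2.008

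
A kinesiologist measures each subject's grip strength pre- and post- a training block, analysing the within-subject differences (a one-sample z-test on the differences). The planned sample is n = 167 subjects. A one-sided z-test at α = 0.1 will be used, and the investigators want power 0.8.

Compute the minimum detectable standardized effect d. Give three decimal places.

Need Φ(δ − 1.282) = 0.8, so δ = 1.282 + 0.842 = 2.123.
δ = d·√n ⇒ d = δ/√n = 2.123/√167 = 0.1643.

d ≈ 0.164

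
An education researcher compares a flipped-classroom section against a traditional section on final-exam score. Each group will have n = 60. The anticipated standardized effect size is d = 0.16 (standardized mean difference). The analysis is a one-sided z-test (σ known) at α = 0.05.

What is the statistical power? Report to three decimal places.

Noncentrality parameter: δ = d·√(n/2) = 0.16 × √(60/2) = 0.8764
One-sided α = 0.05 → critical value z_{0.05} = 1.645.
Power = P(Z > 1.645 − δ) = Φ(-0.768) = 0.2211.

Power ≈ 0.221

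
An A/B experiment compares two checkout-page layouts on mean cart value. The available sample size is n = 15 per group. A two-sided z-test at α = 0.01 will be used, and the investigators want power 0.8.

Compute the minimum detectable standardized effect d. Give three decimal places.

d ≈ 1.248

Required noncentrality: δ = z_{0.005} + z_{0.20} = 2.576 + 0.842 = 3.417.
(Lower-tail contribution to power is negligible for δ > 0.)
δ = d·√(n/2) ⇒ d = δ/√(n/2) = 3.417/√(15/2) = 1.2479.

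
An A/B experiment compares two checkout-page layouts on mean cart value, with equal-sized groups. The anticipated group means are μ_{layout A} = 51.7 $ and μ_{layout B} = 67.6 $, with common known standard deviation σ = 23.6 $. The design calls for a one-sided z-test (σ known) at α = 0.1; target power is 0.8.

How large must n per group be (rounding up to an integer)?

n = 20 per group

Standardized effect: d = |μ_{layout A} − μ_{layout B}| / σ = |51.7 − 67.6| / 23.6 = 0.6737
For power 0.8 need Φ(δ − z_{0.1}) = 0.8, so δ = z_{0.1} + z_{0.20} = 1.282 + 0.842 = 2.123.
δ = d·√(n/2) ⇒ n = 2(δ/d)² = 2 × (2.123 / 0.6737)² = 19.86.
Rounding up, n = 20 per group.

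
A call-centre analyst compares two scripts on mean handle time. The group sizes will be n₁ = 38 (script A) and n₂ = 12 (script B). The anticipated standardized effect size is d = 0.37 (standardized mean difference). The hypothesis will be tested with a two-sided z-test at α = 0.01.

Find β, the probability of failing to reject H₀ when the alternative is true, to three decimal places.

Noncentrality parameter: δ = d / √(1/n₁ + 1/n₂) = 0.37 / √(1/38 + 1/12) = 1.1174
Critical value for a two-sided test at α = 0.01: z_{α/2} = 2.576.
Power = Φ(δ − 2.576) + Φ(−δ − 2.576) = Φ(-1.458) + Φ(-3.693) = 0.0724 + 0.0001 = 0.0725.
Type II error: β = 1 − power = 1 − 0.0725 = 0.9275.

β ≈ 0.928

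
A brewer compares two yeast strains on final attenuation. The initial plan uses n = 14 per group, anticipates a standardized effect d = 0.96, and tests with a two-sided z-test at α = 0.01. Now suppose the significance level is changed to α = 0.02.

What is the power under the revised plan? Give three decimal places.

Power ≈ 0.585

δ = d·√(n/2) = 0.96 × √(14/2) = 2.5399 (unchanged). New critical value: z_{0.01} = 2.326.
Revised power = Φ(δ − 2.326) + Φ(−δ − 2.326) = Φ(0.214) + Φ(-4.866) = 0.5846 + 0.0000 = 0.5846.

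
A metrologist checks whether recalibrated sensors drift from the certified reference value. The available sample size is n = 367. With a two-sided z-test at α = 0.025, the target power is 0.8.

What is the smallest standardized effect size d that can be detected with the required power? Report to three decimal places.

d ≈ 0.161

Need Φ(δ − 2.241) = 0.8, so δ = 2.241 + 0.842 = 3.083.
(The second rejection-region term Φ(−δ − z_{α/2}) is negligible and dropped.)
δ = d·√n ⇒ d = δ/√n = 3.083/√367 = 0.1609.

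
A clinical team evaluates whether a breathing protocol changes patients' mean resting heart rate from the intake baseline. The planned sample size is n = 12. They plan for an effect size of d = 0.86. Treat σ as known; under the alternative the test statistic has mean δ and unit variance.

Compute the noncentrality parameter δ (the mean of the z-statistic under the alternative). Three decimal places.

δ ≈ 2.979

δ = d·√n = 0.86 × √12 = 2.9791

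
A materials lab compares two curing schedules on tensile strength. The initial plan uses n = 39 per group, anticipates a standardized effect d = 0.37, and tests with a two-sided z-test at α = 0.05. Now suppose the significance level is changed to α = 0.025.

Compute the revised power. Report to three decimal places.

δ = d·√(n/2) = 0.37 × √(39/2) = 1.6339 (unchanged). New critical value: z_{0.0125} = 2.241.
Revised power = Φ(δ − 2.241) + Φ(−δ − 2.241) = Φ(-0.608) + Φ(-3.875) = 0.2718 + 0.0001 = 0.2718.

Power ≈ 0.272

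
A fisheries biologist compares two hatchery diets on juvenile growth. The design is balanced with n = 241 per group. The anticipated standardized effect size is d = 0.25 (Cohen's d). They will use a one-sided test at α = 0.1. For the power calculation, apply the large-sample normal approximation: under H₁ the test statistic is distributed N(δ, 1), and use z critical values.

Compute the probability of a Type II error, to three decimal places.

Noncentrality parameter: δ = d·√(n/2) = 0.25 × √(241/2) = 2.7443
One-sided α = 0.1 → critical value z_{0.1} = 1.282.
Power = P(Z > 1.282 − δ) = Φ(1.463) = 0.9282.
Type II error: β = 1 − power = 1 − 0.9282 = 0.0718.

β ≈ 0.072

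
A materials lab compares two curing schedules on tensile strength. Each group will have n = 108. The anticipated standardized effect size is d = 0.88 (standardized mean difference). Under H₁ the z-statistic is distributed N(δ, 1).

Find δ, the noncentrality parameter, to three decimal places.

δ ≈ 6.467

δ = d·√(n/2) = 0.88 × √(108/2) = 6.4667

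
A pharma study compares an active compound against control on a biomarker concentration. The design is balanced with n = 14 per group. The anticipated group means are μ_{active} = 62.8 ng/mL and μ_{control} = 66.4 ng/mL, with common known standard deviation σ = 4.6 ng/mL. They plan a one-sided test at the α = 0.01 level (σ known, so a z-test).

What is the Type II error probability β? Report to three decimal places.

β ≈ 0.601

Standardized effect: d = |μ_{active} − μ_{control}| / σ = |62.8 − 66.4| / 4.6 = 0.7826
Noncentrality parameter: δ = d·√(n/2) = 0.7826 × √(14/2) = 2.0706
One-sided α = 0.01 → critical value z_{0.01} = 2.326.
Power = P(Z > 2.326 − δ) = Φ(-0.256) = 0.3991.
Type II error: β = 1 − power = 1 − 0.3991 = 0.6009.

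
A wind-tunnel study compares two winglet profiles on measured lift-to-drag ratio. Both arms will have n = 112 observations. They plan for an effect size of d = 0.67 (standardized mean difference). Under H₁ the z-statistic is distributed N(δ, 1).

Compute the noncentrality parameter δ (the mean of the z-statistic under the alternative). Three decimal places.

δ = d·√(n/2) = 0.67 × √(112/2) = 5.0138

δ ≈ 5.014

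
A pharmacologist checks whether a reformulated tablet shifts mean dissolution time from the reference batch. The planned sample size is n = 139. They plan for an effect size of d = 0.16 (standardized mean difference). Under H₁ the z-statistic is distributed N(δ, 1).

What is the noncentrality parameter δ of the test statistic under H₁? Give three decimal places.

δ ≈ 1.886

δ = d·√n = 0.16 × √139 = 1.8864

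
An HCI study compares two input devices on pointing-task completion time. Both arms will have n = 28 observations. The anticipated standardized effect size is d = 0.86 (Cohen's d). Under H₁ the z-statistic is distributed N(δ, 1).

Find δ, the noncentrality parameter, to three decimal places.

δ ≈ 3.218

δ = d·√(n/2) = 0.86 × √(28/2) = 3.2178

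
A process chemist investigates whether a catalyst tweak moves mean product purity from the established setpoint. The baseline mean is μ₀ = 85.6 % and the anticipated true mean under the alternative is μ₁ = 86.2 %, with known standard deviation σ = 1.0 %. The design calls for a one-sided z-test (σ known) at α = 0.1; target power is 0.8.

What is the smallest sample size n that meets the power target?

Standardized effect: d = |μ₁ − μ₀| / σ = |86.2 − 85.6| / 1.0 = 0.6000
Set Φ(δ − 1.282) = 0.8; then δ − 1.282 = Φ⁻¹(0.8) = 0.842, giving δ = 2.123.
δ = d·√n ⇒ n = (δ/d)² = (2.123 / 0.6000)² = 12.52.
Round up to the next whole unit.

n = 13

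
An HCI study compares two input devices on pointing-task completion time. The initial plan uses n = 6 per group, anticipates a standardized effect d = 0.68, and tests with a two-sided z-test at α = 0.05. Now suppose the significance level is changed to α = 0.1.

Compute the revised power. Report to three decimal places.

δ = d·√(n/2) = 0.68 × √(6/2) = 1.1778 (unchanged). New critical value: z_{0.05} = 1.645.
Revised power = Φ(δ − 1.645) + Φ(−δ − 1.645) = Φ(-0.467) + Φ(-2.823) = 0.3202 + 0.0024 = 0.3226.

Power ≈ 0.323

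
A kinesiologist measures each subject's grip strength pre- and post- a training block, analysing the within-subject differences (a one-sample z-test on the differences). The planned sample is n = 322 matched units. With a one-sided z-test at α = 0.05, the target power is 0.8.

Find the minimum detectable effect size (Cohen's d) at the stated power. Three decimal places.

d ≈ 0.139

Need Φ(δ − 1.645) = 0.8, so δ = 1.645 + 0.842 = 2.486.
δ = d·√n ⇒ d = δ/√n = 2.486/√322 = 0.1386.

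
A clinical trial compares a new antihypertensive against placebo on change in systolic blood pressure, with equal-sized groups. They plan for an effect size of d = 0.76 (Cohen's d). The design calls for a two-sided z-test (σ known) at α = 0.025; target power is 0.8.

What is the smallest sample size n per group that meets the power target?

n = 33 per group

For power 0.8 need Φ(δ − z_{0.0125}) = 0.8, so δ = z_{0.0125} + z_{0.20} = 2.241 + 0.842 = 3.083.
(The Φ(−δ − z_{α/2}) term is vanishingly small for δ > 0 and is dropped in the standard sample-size formula.)
δ = d·√(n/2) ⇒ n = 2(δ/d)² = 2 × (3.083 / 0.76)² = 32.91.
Round up to the next whole unit.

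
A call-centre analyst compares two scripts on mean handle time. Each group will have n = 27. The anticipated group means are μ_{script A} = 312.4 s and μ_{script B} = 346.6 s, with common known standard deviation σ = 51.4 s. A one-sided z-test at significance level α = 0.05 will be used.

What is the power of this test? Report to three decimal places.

Standardized effect: d = |μ_{script A} − μ_{script B}| / σ = |312.4 − 346.6| / 51.4 = 0.6654
Noncentrality parameter: δ = d·√(n/2) = 0.6654 × √(27/2) = 2.4447
Critical value for a one-sided test at α = 0.05: z_α = 1.645.
Power = Φ(δ − 1.645) = Φ(0.800) = 0.7881.

Power ≈ 0.788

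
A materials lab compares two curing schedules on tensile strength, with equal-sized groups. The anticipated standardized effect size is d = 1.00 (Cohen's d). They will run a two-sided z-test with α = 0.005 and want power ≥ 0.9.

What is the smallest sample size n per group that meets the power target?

n = 34 per group

For power 0.9 need Φ(δ − z_{0.0025}) = 0.9, so δ = z_{0.0025} + z_{0.10} = 2.807 + 1.282 = 4.089.
(Ignoring the negligible lower-tail rejection probability gives the usual closed-form inversion.)
δ = d·√(n/2) ⇒ n = 2(δ/d)² = 2 × (4.089 / 1.00)² = 33.43.
Rounding up, n = 34 per group.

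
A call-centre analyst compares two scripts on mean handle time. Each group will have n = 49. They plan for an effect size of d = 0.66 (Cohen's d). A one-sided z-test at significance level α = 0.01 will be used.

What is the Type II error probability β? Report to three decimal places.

β ≈ 0.173

Noncentrality parameter: δ = d·√(n/2) = 0.66 × √(49/2) = 3.2668
Critical value for a one-sided test at α = 0.01: z_α = 2.326.
Power = P(Z > 2.326 − δ) = Φ(0.940) = 0.8265.
Type II error: β = 1 − power = 1 − 0.8265 = 0.1735.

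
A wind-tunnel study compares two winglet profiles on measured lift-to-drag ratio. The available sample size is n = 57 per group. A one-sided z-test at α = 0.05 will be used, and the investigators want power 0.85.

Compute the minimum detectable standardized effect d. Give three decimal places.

Need Φ(δ − 1.645) = 0.85, so δ = 1.645 + 1.036 = 2.681.
δ = d·√(n/2) ⇒ d = δ/√(n/2) = 2.681/√(57/2) = 0.5023.

d ≈ 0.502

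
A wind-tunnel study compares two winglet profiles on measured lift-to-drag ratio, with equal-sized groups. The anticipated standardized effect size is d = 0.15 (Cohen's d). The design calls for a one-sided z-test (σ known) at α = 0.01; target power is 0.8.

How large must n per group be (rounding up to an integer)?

Set Φ(δ − 2.326) = 0.8; then δ − 2.326 = Φ⁻¹(0.8) = 0.842, giving δ = 3.168.
δ = d·√(n/2) ⇒ n = 2(δ/d)² = 2 × (3.168 / 0.15)² = 892.09.
Round up to the next whole unit.

n = 893 per group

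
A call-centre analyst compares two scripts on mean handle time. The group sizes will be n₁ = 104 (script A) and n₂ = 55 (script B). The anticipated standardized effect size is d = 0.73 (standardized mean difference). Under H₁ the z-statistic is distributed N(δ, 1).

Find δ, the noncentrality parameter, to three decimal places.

δ ≈ 4.378

δ = d / √(1/n₁ + 1/n₂) = 0.73 / √(1/104 + 1/55) = 4.3785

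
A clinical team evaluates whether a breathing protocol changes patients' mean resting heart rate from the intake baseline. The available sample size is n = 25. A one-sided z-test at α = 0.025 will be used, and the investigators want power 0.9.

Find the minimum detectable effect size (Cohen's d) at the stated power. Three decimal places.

Required noncentrality: δ = z_{0.025} + z_{0.10} = 1.960 + 1.282 = 3.242.
δ = d·√n ⇒ d = δ/√n = 3.242/√25 = 0.6483.

d ≈ 0.648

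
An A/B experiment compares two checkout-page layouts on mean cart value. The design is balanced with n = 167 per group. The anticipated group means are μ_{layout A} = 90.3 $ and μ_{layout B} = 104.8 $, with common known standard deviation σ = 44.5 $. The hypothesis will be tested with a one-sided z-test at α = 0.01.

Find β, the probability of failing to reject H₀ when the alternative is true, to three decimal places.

β ≈ 0.257

Standardized effect: d = |μ_{layout A} − μ_{layout B}| / σ = |90.3 − 104.8| / 44.5 = 0.3258
Noncentrality parameter: δ = d·√(n/2) = 0.3258 × √(167/2) = 2.9775
Critical value for a one-sided test at α = 0.01: z_α = 2.326.
Power = P(Z > 2.326 − δ) = Φ(0.651) = 0.7425.
Type II error: β = 1 − power = 1 − 0.7425 = 0.2575.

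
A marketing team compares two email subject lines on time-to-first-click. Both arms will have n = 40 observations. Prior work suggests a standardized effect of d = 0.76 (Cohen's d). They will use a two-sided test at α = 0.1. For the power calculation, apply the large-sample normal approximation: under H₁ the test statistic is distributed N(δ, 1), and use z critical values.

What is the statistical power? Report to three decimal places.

Power ≈ 0.960

Noncentrality parameter: δ = d·√(n/2) = 0.76 × √(40/2) = 3.3988
Two-sided α = 0.1 → critical value z_{0.05} = 1.645.
Power = Φ(δ − 1.645) + Φ(−δ − 1.645) = Φ(1.754) + Φ(-5.044) = 0.9603 + 0.0000 = 0.9603.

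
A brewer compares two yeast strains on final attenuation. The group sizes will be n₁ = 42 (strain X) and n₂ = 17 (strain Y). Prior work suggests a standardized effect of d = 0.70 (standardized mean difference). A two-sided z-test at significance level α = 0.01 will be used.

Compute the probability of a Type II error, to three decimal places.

β ≈ 0.556

Noncentrality parameter: λ = d / √(1/n₁ + 1/n₂) = 0.70 / √(1/42 + 1/17) = 2.4351
Two-sided α = 0.01 → critical value z_{0.005} = 2.576.
Power = Φ(λ − 2.576) + Φ(−λ − 2.576) = Φ(-0.141) + Φ(-5.011) = 0.4441 + 0.0000 = 0.4441.
Type II error: β = 1 − power = 1 − 0.4441 = 0.5559.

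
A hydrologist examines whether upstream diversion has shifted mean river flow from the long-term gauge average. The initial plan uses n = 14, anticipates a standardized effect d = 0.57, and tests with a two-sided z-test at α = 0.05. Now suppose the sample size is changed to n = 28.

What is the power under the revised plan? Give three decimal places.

With n = 28: δ = d·√n = 0.57 × √28 = 3.0162. Critical value z_{0.025} = 1.960.
Revised power = Φ(δ − 1.960) + Φ(−δ − 1.960) = Φ(1.056) + Φ(-4.976) = 0.8546 + 0.0000 = 0.8546.

Power ≈ 0.855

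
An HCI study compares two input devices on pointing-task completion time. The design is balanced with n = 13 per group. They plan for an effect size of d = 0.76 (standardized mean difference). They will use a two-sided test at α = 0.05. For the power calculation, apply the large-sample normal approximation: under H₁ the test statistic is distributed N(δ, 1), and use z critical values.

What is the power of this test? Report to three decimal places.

Noncentrality parameter: δ = d·√(n/2) = 0.76 × √(13/2) = 1.9376
Critical value for a two-sided test at α = 0.05: z_{α/2} = 1.960.
Power = Φ(δ − 1.960) + Φ(−δ − 1.960) = Φ(-0.022) + Φ(-3.898) = 0.4911 + 0.0000 = 0.4911.

Power ≈ 0.491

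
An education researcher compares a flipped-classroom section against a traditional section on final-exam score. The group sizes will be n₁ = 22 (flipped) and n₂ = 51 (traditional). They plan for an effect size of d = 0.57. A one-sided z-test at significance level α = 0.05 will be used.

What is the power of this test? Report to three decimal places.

Power ≈ 0.722

Noncentrality parameter: δ = d / √(1/n₁ + 1/n₂) = 0.57 / √(1/22 + 1/51) = 2.2347
Critical value for a one-sided test at α = 0.05: z_α = 1.645.
Power = Φ(δ − 1.645) = Φ(0.590) = 0.7223.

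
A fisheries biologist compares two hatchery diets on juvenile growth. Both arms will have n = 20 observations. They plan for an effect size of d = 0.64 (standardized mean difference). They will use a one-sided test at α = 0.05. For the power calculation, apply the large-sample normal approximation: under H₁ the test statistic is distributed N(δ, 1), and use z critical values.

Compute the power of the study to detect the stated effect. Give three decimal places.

Noncentrality parameter: δ = d·√(n/2) = 0.64 × √(20/2) = 2.0239
Critical value for a one-sided test at α = 0.05: z_α = 1.645.
Power = P(Z > 1.645 − δ) = Φ(0.379) = 0.6477.

Power ≈ 0.648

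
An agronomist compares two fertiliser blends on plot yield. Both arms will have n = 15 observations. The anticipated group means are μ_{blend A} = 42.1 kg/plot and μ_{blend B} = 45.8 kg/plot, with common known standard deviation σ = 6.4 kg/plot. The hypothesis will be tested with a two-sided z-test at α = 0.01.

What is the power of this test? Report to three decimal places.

Power ≈ 0.160

Standardized effect: d = |μ_{blend A} − μ_{blend B}| / σ = |42.1 − 45.8| / 6.4 = 0.5781
Noncentrality parameter: δ = d·√(n/2) = 0.5781 × √(15/2) = 1.5833
Critical value for a two-sided test at α = 0.01: z_{α/2} = 2.576.
Power = Φ(δ − 2.576) + Φ(−δ − 2.576) = Φ(-0.993) + Φ(-4.159) = 0.1605 + 0.0000 = 0.1605.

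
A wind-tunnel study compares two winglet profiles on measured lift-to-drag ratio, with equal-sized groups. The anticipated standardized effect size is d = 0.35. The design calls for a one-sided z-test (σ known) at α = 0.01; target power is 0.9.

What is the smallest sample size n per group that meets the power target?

n = 213 per group

Set Φ(δ − 2.326) = 0.9; then δ − 2.326 = Φ⁻¹(0.9) = 1.282, giving δ = 3.608.
δ = d·√(n/2) ⇒ n = 2(δ/d)² = 2 × (3.608 / 0.35)² = 212.52.
Round up to the next whole unit.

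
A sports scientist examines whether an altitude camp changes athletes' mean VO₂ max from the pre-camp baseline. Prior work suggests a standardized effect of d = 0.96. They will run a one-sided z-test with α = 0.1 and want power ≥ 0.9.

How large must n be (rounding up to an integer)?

Set Φ(δ − 1.282) = 0.9; then δ − 1.282 = Φ⁻¹(0.9) = 1.282, giving δ = 2.563.
δ = d·√n ⇒ n = (δ/d)² = (2.563 / 0.96)² = 7.13.
Round up to the next whole unit.

n = 8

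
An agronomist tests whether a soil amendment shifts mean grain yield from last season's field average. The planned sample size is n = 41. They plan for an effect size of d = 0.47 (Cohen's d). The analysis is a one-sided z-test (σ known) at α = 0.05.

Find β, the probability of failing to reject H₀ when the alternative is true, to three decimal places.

β ≈ 0.086

Noncentrality parameter: λ = d·√n = 0.47 × √41 = 3.0095
One-sided α = 0.05 → critical value z_{0.05} = 1.645.
Power = Φ(λ − 1.645) = Φ(1.365) = 0.9138.
Type II error: β = 1 − power = 1 − 0.9138 = 0.0862.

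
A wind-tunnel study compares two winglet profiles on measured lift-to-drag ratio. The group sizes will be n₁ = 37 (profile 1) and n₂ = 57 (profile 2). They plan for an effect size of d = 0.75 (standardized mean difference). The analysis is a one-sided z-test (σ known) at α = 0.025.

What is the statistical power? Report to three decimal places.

Power ≈ 0.944

Noncentrality parameter: δ = d / √(1/n₁ + 1/n₂) = 0.75 / √(1/37 + 1/57) = 3.5525
Critical value for a one-sided test at α = 0.025: z_α = 1.960.
Power = Φ(δ − 1.960) = Φ(1.593) = 0.9444.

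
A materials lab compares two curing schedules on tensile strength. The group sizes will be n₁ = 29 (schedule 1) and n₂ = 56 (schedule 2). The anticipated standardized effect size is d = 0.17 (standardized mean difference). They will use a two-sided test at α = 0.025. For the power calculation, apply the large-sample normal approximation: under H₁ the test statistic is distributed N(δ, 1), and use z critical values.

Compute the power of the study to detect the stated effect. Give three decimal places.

Noncentrality parameter: δ = d / √(1/n₁ + 1/n₂) = 0.17 / √(1/29 + 1/56) = 0.7431
Critical value for a two-sided test at α = 0.025: z_{α/2} = 2.241.
Power = Φ(δ − 2.241) + Φ(−δ − 2.241) = Φ(-1.498) + Φ(-2.984) = 0.0670 + 0.0014 = 0.0684.

Power ≈ 0.068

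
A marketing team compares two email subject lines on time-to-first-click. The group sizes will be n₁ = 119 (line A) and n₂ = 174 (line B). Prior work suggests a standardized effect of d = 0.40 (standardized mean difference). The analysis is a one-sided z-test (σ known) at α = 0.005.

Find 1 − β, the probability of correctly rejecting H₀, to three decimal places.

Noncentrality parameter: δ = d / √(1/n₁ + 1/n₂) = 0.40 / √(1/119 + 1/174) = 3.3626
Critical value for a one-sided test at α = 0.005: z_α = 2.576.
Power = P(Z > 2.576 − δ) = Φ(0.787) = 0.7843.

Power ≈ 0.784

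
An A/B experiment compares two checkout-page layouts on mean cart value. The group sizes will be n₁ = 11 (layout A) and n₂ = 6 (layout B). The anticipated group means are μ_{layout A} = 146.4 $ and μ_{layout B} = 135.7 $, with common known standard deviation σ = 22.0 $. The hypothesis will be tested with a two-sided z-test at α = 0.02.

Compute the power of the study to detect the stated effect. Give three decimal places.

Standardized effect: d = |μ_{layout A} − μ_{layout B}| / σ = |146.4 − 135.7| / 22.0 = 0.4864
Noncentrality parameter: λ = d / √(1/n₁ + 1/n₂) = 0.4864 / √(1/11 + 1/6) = 0.9583
Two-sided α = 0.02 → critical value z_{0.01} = 2.326.
Power = Φ(λ − 2.326) + Φ(−λ − 2.326) = Φ(-1.368) + Φ(-3.285) = 0.0857 + 0.0005 = 0.0862.

Power ≈ 0.086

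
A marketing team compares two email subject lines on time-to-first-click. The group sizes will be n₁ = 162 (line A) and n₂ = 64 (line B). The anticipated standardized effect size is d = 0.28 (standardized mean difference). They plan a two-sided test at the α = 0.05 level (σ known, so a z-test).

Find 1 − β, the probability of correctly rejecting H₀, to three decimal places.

Power ≈ 0.475

Noncentrality parameter: δ = d / √(1/n₁ + 1/n₂) = 0.28 / √(1/162 + 1/64) = 1.8965
Two-sided α = 0.05 → critical value z_{0.025} = 1.960.
Power = Φ(δ − 1.960) + Φ(−δ − 1.960) = Φ(-0.063) + Φ(-3.856) = 0.4747 + 0.0001 = 0.4748.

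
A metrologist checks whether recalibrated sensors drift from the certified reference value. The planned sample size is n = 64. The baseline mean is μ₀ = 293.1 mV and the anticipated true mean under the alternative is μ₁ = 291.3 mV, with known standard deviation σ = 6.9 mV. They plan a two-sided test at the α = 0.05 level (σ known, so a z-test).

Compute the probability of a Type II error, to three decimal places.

Standardized effect: d = |μ₁ − μ₀| / σ = |291.3 − 293.1| / 6.9 = 0.2609
Noncentrality parameter: δ = d·√n = 0.2609 × √64 = 2.0870
Critical value for a two-sided test at α = 0.05: z_{α/2} = 1.960.
Power = Φ(δ − 1.960) + Φ(−δ − 1.960) = Φ(0.127) + Φ(-4.047) = 0.5505 + 0.0000 = 0.5506.
Type II error: β = 1 − power = 1 − 0.5506 = 0.4494.

β ≈ 0.449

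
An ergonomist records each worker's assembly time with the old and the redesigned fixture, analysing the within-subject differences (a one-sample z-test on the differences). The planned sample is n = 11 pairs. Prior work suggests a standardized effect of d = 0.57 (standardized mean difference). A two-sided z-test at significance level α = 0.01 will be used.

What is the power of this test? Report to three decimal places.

Power ≈ 0.247

Noncentrality parameter: λ = d·√n = 0.57 × √11 = 1.8905
Critical value for a two-sided test at α = 0.01: z_{α/2} = 2.576.
Power = Φ(λ − 2.576) + Φ(−λ − 2.576) = Φ(-0.685) + Φ(-4.466) = 0.2466 + 0.0000 = 0.2466.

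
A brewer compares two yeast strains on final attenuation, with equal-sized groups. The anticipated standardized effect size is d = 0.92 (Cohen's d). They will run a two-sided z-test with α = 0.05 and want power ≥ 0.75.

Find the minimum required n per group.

n = 17 per group

For power 0.75 need Φ(δ − z_{0.025}) = 0.75, so δ = z_{0.025} + z_{0.25} = 1.960 + 0.674 = 2.634.
(Ignoring the negligible lower-tail rejection probability gives the usual closed-form inversion.)
δ = d·√(n/2) ⇒ n = 2(δ/d)² = 2 × (2.634 / 0.92)² = 16.40.
Round up to the next whole unit.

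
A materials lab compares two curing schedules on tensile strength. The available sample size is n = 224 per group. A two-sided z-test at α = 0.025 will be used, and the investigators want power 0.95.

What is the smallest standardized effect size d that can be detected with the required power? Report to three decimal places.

d ≈ 0.367

Required noncentrality: δ = z_{0.0125} + z_{0.05} = 2.241 + 1.645 = 3.886.
(Lower-tail contribution to power is negligible for δ > 0.)
δ = d·√(n/2) ⇒ d = δ/√(n/2) = 3.886/√(224/2) = 0.3672.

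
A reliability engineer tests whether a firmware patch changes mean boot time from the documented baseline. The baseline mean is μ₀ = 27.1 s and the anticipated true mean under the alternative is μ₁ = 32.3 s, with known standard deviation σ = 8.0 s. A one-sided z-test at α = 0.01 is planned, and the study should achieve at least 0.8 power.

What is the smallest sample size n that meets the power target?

Standardized effect: d = |μ₁ − μ₀| / σ = |32.3 − 27.1| / 8.0 = 0.6500
Set Φ(δ − 2.326) = 0.8; then δ − 2.326 = Φ⁻¹(0.8) = 0.842, giving δ = 3.168.
δ = d·√n ⇒ n = (δ/d)² = (3.168 / 0.6500)² = 23.75.
Round up to the next whole unit.

n = 24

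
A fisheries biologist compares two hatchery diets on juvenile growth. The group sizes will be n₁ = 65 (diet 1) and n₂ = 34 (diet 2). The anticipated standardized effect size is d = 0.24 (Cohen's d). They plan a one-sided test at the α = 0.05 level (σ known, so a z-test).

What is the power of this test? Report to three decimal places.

Noncentrality parameter: δ = d / √(1/n₁ + 1/n₂) = 0.24 / √(1/65 + 1/34) = 1.1339
One-sided α = 0.05 → critical value z_{0.05} = 1.645.
Power = P(Z > 1.645 − δ) = Φ(-0.511) = 0.3047.

Power ≈ 0.305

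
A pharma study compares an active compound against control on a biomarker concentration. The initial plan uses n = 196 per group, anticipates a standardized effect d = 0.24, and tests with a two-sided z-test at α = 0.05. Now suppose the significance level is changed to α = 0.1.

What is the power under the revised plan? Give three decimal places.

Power ≈ 0.768

δ = d·√(n/2) = 0.24 × √(196/2) = 2.3759 (unchanged). New critical value: z_{0.05} = 1.645.
Revised power = Φ(δ − 1.645) + Φ(−δ − 1.645) = Φ(0.731) + Φ(-4.021) = 0.7676 + 0.0000 = 0.7676.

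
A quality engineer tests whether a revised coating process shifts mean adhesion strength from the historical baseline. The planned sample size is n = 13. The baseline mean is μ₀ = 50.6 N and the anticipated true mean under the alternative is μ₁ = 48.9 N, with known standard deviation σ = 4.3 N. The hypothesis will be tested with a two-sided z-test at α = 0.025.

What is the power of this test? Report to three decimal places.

Standardized effect: d = |μ₁ − μ₀| / σ = |48.9 − 50.6| / 4.3 = 0.3953
Noncentrality parameter: δ = d·√n = 0.3953 × √13 = 1.4255
Two-sided α = 0.025 → critical value z_{0.0125} = 2.241.
Power = Φ(δ − 2.241) + Φ(−δ − 2.241) = Φ(-0.816) + Φ(-3.667) = 0.2073 + 0.0001 = 0.2074.

Power ≈ 0.207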